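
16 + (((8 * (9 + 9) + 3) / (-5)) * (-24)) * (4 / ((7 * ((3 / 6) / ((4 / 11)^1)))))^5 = 6835158544 / 276202465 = 24.75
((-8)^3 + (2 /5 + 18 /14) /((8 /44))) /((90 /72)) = -70382 /175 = -402.18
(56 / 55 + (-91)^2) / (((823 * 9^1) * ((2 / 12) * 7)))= 0.96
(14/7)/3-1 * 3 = -7/3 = -2.33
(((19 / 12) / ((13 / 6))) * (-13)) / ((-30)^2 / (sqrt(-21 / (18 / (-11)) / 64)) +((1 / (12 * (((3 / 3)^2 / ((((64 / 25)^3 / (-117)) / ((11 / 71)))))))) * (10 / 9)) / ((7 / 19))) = -32079392804443359375 * sqrt(462) / 145876815851472304942976 - 623456133300000 / 1139662623839627382367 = -0.00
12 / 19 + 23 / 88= 1493 / 1672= 0.89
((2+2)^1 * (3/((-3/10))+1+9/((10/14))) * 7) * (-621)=-62596.80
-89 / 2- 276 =-320.50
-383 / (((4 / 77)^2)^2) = -13463614703 / 256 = -52592244.93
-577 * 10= -5770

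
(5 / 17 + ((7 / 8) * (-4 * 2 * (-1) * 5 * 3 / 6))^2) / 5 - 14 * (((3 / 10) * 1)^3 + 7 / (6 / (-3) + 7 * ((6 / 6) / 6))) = 379378 / 2125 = 178.53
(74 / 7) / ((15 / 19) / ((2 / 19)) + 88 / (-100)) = 3700 / 2317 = 1.60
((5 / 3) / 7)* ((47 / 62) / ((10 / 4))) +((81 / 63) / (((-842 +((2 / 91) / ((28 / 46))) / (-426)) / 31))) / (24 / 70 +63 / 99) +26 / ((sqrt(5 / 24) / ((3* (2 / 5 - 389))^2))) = 102904739171 / 4313602806933 +1766816532* sqrt(30) / 125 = 77418021.59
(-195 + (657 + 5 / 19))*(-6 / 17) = -52698 / 323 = -163.15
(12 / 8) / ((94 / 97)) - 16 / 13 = 775 / 2444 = 0.32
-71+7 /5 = -69.60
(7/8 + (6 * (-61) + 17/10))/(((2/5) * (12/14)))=-101759/96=-1059.99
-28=-28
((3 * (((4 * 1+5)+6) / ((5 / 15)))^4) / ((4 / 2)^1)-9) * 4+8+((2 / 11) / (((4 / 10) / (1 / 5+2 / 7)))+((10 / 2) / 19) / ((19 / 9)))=683909670036 / 27797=24603722.35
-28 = -28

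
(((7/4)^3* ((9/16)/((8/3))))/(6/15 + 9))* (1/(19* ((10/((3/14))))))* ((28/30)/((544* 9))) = 1029/39796080640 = 0.00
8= 8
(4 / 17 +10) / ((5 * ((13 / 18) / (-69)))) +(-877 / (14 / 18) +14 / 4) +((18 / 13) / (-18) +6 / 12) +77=-9608581 / 7735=-1242.22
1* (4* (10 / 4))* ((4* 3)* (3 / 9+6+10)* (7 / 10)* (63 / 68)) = 21609 / 17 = 1271.12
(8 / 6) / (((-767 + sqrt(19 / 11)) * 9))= -8437 / 43680330-sqrt(209) / 43680330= -0.00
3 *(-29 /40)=-2.18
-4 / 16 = -1 / 4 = -0.25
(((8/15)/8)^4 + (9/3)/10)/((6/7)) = 212639/607500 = 0.35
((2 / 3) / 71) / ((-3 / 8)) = -16 / 639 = -0.03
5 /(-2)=-5 /2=-2.50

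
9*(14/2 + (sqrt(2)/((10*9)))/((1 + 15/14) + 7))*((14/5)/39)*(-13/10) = -147/25 - 49*sqrt(2)/47625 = -5.88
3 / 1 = 3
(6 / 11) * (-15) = -8.18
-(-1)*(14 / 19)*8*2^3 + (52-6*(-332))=39732 / 19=2091.16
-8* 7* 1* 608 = -34048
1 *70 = 70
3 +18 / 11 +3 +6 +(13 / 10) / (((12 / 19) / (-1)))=15283 / 1320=11.58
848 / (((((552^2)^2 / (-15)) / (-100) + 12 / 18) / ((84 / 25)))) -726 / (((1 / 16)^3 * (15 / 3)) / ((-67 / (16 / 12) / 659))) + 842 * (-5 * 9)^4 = 3452771599.99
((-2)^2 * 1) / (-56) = -1 / 14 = -0.07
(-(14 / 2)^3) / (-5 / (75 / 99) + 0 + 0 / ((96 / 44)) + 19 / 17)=29155 / 466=62.56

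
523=523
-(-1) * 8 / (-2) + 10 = 6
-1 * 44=-44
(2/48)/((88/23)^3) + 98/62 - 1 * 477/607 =244839232007/307758206976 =0.80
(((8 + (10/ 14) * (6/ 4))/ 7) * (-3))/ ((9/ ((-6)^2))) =-762/ 49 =-15.55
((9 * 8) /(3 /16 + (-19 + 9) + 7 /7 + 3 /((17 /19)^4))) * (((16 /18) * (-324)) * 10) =92367544320 /1840351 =50190.18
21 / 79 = 0.27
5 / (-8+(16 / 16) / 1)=-5 / 7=-0.71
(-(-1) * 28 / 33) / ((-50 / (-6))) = 28 / 275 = 0.10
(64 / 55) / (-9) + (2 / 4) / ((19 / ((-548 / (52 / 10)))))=-2.90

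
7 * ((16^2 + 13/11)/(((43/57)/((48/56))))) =967518/473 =2045.49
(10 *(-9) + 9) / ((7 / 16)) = -1296 / 7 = -185.14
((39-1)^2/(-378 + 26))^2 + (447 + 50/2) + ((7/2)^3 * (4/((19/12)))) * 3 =119735747/147136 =813.78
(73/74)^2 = 5329/5476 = 0.97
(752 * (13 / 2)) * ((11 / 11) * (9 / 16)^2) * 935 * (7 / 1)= 323918595 / 32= 10122456.09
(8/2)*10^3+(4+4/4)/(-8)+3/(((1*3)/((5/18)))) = 287975/72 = 3999.65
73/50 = 1.46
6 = 6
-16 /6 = -8 /3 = -2.67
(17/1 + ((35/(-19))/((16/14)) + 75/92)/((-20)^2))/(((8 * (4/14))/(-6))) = -99834063/2237440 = -44.62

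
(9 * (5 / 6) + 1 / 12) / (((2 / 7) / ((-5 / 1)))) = -3185 / 24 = -132.71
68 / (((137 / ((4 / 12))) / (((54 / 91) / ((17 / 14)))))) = 144 / 1781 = 0.08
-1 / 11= -0.09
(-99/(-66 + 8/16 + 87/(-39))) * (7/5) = 6006/2935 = 2.05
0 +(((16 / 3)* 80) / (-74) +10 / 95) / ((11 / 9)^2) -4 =-662578 / 85063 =-7.79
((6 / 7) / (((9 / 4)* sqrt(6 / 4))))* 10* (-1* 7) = -80* sqrt(6) / 9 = -21.77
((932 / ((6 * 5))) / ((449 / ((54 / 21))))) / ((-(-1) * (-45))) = -932 / 235725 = -0.00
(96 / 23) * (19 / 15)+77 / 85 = 6.19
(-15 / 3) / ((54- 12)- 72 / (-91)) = -455 / 3894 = -0.12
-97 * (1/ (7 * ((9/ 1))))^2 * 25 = -2425/ 3969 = -0.61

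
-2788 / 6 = -1394 / 3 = -464.67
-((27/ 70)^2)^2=-0.02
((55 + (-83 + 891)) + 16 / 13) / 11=78.57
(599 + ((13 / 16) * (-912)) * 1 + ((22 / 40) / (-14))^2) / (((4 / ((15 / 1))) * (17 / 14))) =-33398037 / 76160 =-438.52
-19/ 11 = -1.73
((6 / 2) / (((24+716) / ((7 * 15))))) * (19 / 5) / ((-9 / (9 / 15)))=-399 / 3700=-0.11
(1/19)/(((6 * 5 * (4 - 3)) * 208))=1/118560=0.00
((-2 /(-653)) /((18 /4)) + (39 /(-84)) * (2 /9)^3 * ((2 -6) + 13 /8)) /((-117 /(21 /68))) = -0.00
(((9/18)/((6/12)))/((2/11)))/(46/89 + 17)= 979/3118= 0.31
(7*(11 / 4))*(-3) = -231 / 4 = -57.75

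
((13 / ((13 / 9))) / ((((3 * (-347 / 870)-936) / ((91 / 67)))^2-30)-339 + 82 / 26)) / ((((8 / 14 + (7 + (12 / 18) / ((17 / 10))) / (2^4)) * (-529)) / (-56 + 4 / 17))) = 221833123948800 / 114963263557613327063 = 0.00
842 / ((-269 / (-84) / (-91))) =-6436248 / 269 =-23926.57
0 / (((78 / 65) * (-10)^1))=0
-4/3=-1.33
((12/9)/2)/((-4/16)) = -8/3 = -2.67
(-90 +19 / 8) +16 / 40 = -3489 / 40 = -87.22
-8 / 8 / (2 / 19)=-19 / 2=-9.50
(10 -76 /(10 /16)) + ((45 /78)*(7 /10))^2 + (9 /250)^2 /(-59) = -277784407881 /2492750000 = -111.44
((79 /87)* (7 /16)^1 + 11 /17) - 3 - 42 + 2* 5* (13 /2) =497993 /23664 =21.04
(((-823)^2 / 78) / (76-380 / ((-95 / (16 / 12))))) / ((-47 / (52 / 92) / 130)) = -44026385 / 263764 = -166.92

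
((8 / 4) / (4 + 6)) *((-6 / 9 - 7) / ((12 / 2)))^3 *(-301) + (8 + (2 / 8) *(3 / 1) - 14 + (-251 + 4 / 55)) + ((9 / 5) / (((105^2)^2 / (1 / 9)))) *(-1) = -130.59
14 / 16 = 7 / 8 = 0.88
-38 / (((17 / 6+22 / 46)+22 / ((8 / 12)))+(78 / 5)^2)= -131100 / 964867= -0.14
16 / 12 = 4 / 3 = 1.33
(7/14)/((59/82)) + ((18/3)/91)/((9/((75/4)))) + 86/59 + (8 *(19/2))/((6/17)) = 217.62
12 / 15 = 0.80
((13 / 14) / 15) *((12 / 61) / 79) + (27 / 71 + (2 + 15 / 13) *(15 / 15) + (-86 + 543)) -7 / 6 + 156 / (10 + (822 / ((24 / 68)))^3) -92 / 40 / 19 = 51482058973632346720742 / 112101130751767615185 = 459.25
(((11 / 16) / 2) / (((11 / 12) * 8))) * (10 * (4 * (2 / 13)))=15 / 52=0.29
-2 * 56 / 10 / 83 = -56 / 415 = -0.13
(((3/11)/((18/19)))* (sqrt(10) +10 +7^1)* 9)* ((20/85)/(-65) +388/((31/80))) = 52305.84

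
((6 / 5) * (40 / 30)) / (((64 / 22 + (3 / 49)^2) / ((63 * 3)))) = 39933432 / 384655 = 103.82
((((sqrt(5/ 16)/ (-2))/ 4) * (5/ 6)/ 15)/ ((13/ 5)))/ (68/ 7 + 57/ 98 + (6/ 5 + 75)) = -1225 * sqrt(5)/ 158681952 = -0.00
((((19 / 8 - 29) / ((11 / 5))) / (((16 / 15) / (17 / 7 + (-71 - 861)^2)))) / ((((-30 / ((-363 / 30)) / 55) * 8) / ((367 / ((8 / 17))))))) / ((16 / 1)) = -4888561044462975 / 3670016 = -1332027174.94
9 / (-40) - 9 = -369 / 40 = -9.22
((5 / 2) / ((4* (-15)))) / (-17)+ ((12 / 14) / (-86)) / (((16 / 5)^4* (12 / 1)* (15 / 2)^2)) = 0.00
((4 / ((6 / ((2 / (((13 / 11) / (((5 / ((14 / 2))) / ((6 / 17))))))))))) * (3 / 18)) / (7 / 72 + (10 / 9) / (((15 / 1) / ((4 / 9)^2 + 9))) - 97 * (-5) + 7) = 605880 / 784570423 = 0.00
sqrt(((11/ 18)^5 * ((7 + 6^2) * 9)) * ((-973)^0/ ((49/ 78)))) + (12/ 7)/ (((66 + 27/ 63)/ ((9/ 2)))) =18/ 155 + 121 * sqrt(18447)/ 2268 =7.36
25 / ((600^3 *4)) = 0.00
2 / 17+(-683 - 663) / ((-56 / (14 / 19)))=11517 / 646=17.83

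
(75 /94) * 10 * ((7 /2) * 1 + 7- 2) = 6375 /94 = 67.82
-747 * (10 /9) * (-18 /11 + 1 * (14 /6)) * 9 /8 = -28635 /44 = -650.80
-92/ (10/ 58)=-533.60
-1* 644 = -644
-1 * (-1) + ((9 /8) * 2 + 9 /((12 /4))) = 25 /4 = 6.25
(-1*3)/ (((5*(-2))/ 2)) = 0.60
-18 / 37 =-0.49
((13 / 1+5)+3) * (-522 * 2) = -21924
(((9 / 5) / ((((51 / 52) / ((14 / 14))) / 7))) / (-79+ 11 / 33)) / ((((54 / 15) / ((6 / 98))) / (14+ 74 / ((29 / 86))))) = -132015 / 203609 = -0.65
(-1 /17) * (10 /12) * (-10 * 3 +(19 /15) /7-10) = 4181 /2142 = 1.95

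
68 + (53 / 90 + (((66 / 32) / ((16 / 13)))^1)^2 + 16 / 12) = 214490869 / 2949120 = 72.73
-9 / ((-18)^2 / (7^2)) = -49 / 36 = -1.36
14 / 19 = 0.74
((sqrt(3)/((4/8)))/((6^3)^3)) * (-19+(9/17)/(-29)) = -293 * sqrt(3)/77629752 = -0.00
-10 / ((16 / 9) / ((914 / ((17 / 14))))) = -143955 / 34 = -4233.97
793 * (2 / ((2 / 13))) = 10309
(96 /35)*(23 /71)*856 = 1890048 /2485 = 760.58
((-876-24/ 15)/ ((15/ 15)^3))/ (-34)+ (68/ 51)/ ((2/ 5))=7432/ 255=29.15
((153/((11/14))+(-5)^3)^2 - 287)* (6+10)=8856992/121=73198.28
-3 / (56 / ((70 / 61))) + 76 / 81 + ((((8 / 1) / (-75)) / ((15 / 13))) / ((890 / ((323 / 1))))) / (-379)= 365364695891 / 416662177500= 0.88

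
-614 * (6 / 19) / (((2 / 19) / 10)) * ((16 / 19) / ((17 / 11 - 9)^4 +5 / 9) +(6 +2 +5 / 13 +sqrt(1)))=-17377676906770680 / 100524748883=-172869.64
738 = 738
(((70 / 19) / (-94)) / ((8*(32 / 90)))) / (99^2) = -0.00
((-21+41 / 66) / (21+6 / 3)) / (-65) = 269 / 19734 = 0.01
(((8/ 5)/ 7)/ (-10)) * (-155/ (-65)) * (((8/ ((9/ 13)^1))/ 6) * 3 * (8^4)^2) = -8321499136/ 1575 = -5283491.51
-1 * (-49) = 49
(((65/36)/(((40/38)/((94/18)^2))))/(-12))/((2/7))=-3819361/279936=-13.64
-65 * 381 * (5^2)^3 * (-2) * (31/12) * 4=7997031250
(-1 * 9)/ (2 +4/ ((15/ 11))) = -135/ 74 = -1.82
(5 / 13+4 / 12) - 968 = -37724 / 39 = -967.28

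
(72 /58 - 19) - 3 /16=-8327 /464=-17.95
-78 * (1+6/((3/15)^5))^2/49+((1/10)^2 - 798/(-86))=-117926638378193/210700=-559689788.22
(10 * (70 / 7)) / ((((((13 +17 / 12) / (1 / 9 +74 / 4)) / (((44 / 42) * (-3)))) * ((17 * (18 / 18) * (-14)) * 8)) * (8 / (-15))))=-460625 / 1152872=-0.40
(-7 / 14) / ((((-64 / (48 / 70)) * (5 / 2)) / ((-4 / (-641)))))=3 / 224350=0.00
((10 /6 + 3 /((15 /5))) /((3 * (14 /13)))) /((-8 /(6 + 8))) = -13 /9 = -1.44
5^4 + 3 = 628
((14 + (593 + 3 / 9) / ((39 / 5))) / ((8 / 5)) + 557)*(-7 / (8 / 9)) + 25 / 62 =-62278357 / 12896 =-4829.28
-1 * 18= -18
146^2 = 21316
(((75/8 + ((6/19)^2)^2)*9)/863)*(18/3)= 0.59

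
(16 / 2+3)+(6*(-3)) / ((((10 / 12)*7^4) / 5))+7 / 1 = 17.96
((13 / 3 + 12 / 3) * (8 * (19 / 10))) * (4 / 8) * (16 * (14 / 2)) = 21280 / 3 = 7093.33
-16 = -16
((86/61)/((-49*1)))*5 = -430/2989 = -0.14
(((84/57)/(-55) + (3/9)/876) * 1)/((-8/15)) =72539/1464672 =0.05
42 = 42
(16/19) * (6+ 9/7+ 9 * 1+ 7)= 2608/133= 19.61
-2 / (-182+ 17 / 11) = 22 / 1985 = 0.01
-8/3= -2.67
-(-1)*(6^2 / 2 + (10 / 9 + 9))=253 / 9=28.11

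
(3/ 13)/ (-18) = -1/ 78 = -0.01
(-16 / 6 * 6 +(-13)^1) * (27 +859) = -25694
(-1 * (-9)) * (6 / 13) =4.15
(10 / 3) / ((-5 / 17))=-34 / 3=-11.33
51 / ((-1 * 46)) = -51 / 46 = -1.11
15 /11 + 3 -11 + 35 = 312 /11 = 28.36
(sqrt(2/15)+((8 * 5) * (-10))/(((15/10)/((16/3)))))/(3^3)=-12800/243+sqrt(30)/405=-52.66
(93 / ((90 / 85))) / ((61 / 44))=11594 / 183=63.36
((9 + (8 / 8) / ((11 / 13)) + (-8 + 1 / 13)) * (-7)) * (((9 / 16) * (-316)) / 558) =178619 / 35464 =5.04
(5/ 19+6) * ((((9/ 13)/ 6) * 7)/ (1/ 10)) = 12495/ 247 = 50.59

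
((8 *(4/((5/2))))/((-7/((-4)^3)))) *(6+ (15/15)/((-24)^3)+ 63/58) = 3246632/3915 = 829.28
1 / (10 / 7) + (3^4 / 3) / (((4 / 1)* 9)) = 29 / 20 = 1.45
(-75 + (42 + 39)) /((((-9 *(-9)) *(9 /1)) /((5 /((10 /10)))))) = 10 /243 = 0.04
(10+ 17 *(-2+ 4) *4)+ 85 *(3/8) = 1423/8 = 177.88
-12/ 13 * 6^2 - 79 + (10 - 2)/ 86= -62685/ 559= -112.14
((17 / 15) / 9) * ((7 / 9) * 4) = 476 / 1215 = 0.39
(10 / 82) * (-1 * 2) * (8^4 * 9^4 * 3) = -19663797.07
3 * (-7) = -21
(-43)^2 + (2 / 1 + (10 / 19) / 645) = 4536803 / 2451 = 1851.00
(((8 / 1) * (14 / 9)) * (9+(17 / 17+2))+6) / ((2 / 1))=233 / 3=77.67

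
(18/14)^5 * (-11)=-649539/16807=-38.65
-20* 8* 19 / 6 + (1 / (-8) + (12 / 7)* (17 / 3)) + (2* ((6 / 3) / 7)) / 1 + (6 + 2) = -82069 / 168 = -488.51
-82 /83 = -0.99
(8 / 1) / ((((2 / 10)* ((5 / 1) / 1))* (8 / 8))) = 8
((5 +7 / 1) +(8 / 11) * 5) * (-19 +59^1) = 6880 / 11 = 625.45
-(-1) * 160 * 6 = 960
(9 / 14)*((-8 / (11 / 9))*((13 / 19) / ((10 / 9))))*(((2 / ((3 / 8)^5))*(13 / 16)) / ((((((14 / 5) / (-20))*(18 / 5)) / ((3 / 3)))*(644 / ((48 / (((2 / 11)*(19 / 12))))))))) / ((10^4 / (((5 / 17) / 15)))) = 692224 / 1210369825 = 0.00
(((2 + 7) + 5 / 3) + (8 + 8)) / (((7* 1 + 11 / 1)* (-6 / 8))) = -160 / 81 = -1.98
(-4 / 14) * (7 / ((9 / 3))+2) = -26 / 21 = -1.24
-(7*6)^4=-3111696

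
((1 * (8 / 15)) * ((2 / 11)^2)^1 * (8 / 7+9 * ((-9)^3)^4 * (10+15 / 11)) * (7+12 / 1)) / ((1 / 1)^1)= 1352272620671081504 / 139755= 9676023188229.98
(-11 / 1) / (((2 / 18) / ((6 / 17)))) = -594 / 17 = -34.94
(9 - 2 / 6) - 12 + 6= 8 / 3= 2.67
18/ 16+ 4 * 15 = 489/ 8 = 61.12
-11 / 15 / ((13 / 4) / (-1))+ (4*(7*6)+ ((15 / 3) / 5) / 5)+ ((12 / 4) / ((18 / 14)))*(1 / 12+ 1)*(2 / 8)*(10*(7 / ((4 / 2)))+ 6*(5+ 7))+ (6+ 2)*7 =2733529 / 9360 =292.04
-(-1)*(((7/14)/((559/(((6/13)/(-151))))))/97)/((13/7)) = -21/1383716737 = -0.00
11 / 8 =1.38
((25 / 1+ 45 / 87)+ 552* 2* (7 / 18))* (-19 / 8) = -187967 / 174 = -1080.27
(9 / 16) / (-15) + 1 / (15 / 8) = 119 / 240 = 0.50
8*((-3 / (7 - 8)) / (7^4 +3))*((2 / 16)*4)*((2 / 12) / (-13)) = -1 / 15626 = -0.00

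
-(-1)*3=3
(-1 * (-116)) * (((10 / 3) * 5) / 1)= 5800 / 3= 1933.33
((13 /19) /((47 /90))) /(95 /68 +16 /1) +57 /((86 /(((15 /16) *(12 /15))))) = 16001253 /27954472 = 0.57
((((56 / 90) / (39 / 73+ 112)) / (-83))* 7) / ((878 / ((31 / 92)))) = -3577 / 19987516350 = -0.00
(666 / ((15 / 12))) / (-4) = -666 / 5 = -133.20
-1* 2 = -2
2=2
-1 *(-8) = 8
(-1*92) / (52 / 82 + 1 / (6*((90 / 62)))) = -1018440 / 8291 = -122.84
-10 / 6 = -5 / 3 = -1.67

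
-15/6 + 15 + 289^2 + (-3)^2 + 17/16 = 1336697/16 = 83543.56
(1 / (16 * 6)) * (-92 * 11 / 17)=-0.62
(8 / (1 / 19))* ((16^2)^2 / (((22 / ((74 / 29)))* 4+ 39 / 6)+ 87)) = 737148928 / 9471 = 77832.22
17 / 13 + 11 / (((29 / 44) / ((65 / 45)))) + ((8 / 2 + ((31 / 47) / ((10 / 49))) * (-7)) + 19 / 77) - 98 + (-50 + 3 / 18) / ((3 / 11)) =-5601062828 / 20465445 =-273.68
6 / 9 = 2 / 3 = 0.67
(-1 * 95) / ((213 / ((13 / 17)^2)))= -16055 / 61557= -0.26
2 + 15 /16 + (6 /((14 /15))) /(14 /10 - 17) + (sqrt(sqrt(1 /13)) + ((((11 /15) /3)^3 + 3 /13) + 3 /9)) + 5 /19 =13^(3 /4) /13 + 8488512659 /2520882000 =3.89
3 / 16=0.19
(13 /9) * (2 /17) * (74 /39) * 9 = 148 /51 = 2.90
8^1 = 8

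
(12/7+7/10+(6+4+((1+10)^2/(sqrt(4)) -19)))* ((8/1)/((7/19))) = 286824/245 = 1170.71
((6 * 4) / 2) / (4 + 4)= 3 / 2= 1.50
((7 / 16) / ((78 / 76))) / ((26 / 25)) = 3325 / 8112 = 0.41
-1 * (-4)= 4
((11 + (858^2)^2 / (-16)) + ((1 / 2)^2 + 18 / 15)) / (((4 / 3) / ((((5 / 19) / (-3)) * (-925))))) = -2061234075224.26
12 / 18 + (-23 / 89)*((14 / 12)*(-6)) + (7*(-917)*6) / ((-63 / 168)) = 27422629 / 267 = 102706.48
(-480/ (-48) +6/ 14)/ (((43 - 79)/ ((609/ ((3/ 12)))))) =-2117/ 3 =-705.67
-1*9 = -9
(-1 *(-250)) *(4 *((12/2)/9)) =2000/3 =666.67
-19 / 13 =-1.46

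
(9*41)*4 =1476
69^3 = 328509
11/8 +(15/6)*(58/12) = 323/24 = 13.46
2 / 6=1 / 3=0.33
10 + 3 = 13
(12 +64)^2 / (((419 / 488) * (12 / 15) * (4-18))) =-1761680 / 2933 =-600.64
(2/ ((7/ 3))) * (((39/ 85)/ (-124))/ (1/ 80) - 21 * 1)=-67338/ 3689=-18.25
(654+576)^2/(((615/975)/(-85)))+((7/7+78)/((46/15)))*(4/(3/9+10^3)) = -14071891560390/69023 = -203872499.90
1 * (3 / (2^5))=3 / 32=0.09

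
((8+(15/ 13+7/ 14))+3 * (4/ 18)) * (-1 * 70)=-28175/ 39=-722.44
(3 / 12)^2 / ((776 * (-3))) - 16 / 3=-66219 / 12416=-5.33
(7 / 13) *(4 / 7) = 0.31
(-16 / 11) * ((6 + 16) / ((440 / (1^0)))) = -4 / 55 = -0.07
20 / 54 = 10 / 27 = 0.37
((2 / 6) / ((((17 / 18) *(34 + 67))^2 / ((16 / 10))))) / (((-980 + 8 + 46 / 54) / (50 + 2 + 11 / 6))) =-73872 / 22735835785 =-0.00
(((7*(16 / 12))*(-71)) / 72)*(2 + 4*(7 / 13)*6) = -48209 / 351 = -137.35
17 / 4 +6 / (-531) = 3001 / 708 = 4.24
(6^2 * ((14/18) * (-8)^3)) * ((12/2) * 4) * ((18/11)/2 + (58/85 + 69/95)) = -2722234368/3553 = -766179.11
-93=-93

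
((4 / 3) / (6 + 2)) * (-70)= -35 / 3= -11.67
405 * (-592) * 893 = -214105680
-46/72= -23/36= -0.64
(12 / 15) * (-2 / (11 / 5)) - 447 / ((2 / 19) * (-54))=30853 / 396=77.91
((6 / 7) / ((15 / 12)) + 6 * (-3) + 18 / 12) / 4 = -1107 / 280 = -3.95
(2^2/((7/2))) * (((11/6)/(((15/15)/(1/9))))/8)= 11/378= 0.03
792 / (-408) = -33 / 17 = -1.94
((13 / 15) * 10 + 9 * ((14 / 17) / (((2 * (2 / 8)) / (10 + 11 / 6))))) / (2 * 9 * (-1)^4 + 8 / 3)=4694 / 527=8.91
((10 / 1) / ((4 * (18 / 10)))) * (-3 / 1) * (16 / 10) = -20 / 3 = -6.67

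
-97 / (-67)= 97 / 67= 1.45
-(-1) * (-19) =-19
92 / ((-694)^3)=-23 / 83563846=-0.00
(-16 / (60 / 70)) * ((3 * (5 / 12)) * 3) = -70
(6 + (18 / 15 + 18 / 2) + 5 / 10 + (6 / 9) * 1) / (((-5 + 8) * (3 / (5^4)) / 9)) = 65125 / 6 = 10854.17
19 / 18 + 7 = 145 / 18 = 8.06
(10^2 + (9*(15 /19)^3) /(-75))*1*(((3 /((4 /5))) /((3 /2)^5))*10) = 274198000 /555579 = 493.54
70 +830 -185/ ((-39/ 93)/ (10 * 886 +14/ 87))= 4421750890/ 1131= 3909594.07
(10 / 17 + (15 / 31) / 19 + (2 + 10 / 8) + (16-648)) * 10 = -125790575 / 20026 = -6281.36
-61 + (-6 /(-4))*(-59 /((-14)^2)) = -24089 /392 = -61.45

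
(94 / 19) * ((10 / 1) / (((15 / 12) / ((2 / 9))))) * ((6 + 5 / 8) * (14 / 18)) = 69748 / 1539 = 45.32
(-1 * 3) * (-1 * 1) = 3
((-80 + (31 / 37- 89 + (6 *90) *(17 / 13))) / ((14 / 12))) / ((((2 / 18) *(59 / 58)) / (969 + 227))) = 1263799584 / 259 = 4879535.07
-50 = -50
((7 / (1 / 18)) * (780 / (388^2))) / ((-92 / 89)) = -1093365 / 1731256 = -0.63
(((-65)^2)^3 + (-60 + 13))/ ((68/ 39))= 43254951949.15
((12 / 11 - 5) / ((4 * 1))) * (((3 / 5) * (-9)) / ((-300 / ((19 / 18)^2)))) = -15523 / 792000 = -0.02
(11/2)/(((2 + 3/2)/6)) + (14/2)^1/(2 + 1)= 247/21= 11.76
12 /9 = 4 /3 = 1.33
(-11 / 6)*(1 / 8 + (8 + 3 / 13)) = -9559 / 624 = -15.32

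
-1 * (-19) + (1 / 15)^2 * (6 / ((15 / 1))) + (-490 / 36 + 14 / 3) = 7543 / 750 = 10.06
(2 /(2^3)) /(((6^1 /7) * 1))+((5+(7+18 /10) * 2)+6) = 3467 /120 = 28.89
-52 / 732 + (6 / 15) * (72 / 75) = 7159 / 22875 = 0.31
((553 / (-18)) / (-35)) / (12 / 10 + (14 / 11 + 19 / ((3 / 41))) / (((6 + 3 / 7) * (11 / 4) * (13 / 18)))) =124267 / 3063180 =0.04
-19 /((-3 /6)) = 38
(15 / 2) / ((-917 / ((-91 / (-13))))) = -15 / 262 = -0.06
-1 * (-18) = 18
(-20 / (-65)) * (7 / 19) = 28 / 247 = 0.11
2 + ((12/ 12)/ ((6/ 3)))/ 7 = 29/ 14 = 2.07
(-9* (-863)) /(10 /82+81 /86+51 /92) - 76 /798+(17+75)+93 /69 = 620293384175 /126767697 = 4893.15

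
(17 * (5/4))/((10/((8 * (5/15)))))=17/3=5.67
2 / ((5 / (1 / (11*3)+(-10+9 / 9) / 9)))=-64 / 165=-0.39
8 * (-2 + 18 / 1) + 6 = 134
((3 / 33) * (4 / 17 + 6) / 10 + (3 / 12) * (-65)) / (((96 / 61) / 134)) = -247520981 / 179520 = -1378.79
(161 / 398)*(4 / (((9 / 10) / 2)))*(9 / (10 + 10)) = 322 / 199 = 1.62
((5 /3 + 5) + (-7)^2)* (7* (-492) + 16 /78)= -22429436 /117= -191704.58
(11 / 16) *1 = 0.69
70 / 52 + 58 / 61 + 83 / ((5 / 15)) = 398557 / 1586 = 251.30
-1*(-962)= 962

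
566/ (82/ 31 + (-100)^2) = 8773/ 155041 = 0.06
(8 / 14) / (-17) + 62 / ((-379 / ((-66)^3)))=47030.97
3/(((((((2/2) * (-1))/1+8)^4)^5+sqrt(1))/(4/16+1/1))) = 15/319169065190448008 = 0.00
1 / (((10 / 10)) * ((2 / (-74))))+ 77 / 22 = -67 / 2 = -33.50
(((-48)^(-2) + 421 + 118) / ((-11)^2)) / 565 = 1241857 / 157512960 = 0.01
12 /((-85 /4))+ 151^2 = 1938037 /85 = 22800.44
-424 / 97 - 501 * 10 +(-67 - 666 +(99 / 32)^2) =-569924183 / 99328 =-5737.80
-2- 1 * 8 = -10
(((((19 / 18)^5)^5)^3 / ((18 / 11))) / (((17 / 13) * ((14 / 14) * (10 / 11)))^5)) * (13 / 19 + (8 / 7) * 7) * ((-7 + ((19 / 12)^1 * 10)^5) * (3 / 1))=2376003081289053591986975430000317805257937346457241184967128735869024410662286148523092608836249917977291376080837809 / 6173034908173498103992522182427113410521957561959473717039265540110465264183532621581072206326179781672960000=384900315.10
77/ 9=8.56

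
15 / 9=1.67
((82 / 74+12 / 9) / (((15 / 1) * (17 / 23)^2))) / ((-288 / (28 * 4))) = -1003513 / 8661330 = -0.12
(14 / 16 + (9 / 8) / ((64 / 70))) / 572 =0.00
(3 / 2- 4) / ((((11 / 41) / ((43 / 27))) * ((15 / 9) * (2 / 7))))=-12341 / 396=-31.16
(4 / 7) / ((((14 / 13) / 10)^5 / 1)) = 4641162500 / 117649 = 39449.23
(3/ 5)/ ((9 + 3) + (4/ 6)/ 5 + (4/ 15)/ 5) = 45/ 914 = 0.05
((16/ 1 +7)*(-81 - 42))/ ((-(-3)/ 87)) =-82041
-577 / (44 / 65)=-37505 / 44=-852.39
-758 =-758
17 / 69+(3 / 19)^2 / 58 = 356567 / 1444722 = 0.25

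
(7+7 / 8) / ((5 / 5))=63 / 8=7.88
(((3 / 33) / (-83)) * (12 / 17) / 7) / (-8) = 0.00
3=3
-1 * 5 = -5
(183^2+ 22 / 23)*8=6162152 / 23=267919.65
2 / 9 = 0.22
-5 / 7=-0.71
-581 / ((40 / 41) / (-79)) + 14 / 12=5645717 / 120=47047.64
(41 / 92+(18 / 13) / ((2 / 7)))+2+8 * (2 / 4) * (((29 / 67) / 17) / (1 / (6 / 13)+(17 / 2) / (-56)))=6771404559 / 922239188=7.34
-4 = -4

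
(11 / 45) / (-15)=-11 / 675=-0.02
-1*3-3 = -6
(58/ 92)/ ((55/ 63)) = 1827/ 2530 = 0.72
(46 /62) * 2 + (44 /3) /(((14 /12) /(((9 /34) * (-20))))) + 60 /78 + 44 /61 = -185996080 /2925377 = -63.58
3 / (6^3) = 1 / 72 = 0.01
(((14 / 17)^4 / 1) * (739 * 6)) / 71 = 28.72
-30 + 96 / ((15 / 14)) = 298 / 5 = 59.60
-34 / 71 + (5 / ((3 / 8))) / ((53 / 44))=119554 / 11289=10.59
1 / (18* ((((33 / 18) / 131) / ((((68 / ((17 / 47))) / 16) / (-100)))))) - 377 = -4982557 / 13200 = -377.47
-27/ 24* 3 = -27/ 8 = -3.38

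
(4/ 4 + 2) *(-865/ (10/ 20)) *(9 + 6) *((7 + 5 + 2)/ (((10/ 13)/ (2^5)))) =-45339840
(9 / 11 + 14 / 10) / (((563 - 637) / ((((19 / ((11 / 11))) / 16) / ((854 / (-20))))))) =19 / 22792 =0.00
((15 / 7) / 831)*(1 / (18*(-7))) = -5 / 244314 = -0.00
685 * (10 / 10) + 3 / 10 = 6853 / 10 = 685.30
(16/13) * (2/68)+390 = 86198/221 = 390.04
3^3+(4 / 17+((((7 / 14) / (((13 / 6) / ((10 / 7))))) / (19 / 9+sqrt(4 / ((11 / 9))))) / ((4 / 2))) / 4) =35656183 / 1305668 - 729 *sqrt(11) / 38402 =27.25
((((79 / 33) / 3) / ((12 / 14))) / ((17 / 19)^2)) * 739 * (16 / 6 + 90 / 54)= 1917874231 / 514998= 3724.04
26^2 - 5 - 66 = 605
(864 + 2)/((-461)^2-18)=866/212503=0.00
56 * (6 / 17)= 336 / 17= 19.76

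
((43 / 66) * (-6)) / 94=-43 / 1034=-0.04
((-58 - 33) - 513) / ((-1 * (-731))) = -604 / 731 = -0.83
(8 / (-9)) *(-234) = 208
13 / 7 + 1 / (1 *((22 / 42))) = 290 / 77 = 3.77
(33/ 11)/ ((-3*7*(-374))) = 1/ 2618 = 0.00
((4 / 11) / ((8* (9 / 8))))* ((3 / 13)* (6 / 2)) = 4 / 143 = 0.03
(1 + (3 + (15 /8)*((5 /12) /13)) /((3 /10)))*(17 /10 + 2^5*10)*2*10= 22483613 /312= 72062.86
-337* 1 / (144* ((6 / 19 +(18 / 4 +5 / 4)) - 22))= 6403 / 43596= 0.15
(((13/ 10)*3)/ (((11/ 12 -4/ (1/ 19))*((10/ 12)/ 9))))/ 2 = -6318/ 22525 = -0.28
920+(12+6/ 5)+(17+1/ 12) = 950.28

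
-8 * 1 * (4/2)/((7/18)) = -288/7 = -41.14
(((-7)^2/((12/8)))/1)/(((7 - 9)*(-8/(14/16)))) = 343/192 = 1.79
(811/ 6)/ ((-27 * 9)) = -811/ 1458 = -0.56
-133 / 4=-33.25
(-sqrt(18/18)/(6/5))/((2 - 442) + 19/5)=25/13086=0.00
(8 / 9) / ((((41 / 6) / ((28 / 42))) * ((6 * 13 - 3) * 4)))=8 / 27675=0.00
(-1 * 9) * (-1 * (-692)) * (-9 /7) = 56052 /7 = 8007.43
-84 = -84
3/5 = 0.60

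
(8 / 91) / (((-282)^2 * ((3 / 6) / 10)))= 40 / 1809171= 0.00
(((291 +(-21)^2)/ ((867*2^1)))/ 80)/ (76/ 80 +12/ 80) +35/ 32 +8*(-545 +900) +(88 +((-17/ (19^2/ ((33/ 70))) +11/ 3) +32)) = 11432048585833/ 3855999840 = 2964.74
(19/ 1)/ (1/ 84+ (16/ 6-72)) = -532/ 1941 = -0.27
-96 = -96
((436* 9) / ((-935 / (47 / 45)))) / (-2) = 10246 / 4675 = 2.19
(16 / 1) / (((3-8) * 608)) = -1 / 190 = -0.01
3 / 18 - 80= -479 / 6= -79.83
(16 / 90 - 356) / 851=-16012 / 38295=-0.42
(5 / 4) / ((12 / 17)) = 85 / 48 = 1.77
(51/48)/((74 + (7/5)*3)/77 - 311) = -6545/1909504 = -0.00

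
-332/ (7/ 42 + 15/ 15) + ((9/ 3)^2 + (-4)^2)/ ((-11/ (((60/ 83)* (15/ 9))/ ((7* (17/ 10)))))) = -30942832/ 108647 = -284.80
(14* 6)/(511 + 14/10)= 10/61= 0.16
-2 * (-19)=38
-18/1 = -18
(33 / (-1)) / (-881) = 33 / 881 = 0.04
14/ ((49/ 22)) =44/ 7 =6.29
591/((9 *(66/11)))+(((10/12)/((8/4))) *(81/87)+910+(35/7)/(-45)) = 320585/348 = 921.22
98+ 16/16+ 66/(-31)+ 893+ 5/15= 92089/93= 990.20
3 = 3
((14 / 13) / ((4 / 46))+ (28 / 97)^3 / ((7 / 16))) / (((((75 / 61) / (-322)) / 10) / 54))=-104364527562792 / 59323745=-1759237.01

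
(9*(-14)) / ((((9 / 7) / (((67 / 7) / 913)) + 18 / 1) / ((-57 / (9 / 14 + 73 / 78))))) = 4865406 / 150419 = 32.35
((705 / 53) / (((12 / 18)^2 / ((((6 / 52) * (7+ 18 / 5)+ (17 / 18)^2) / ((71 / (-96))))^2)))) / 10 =746013647224 / 30477759975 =24.48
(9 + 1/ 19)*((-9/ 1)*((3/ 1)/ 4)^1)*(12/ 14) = -6966/ 133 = -52.38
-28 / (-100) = 7 / 25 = 0.28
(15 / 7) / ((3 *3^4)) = 5 / 567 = 0.01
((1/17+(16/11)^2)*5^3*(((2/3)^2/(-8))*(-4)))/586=62125/602701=0.10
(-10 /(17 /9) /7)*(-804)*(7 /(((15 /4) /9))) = 173664 /17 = 10215.53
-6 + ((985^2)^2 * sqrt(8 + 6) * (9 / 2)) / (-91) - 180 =-8472028955625 * sqrt(14) / 182 - 186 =-174172690970.49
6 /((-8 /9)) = -27 /4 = -6.75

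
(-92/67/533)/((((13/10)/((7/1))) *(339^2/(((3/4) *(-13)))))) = 1610/1367981277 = 0.00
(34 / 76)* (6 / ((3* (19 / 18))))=306 / 361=0.85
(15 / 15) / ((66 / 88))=1.33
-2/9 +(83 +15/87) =21650/261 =82.95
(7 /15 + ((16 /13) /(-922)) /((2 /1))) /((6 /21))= 293237 /179790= 1.63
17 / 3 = 5.67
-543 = -543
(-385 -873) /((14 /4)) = -2516 /7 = -359.43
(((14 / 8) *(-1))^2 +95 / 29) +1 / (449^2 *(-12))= 1778725507 / 280628592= 6.34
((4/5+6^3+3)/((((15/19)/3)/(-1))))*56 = -1169336/25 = -46773.44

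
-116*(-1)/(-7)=-116/7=-16.57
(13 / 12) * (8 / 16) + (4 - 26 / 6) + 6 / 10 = 97 / 120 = 0.81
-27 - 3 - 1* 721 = -751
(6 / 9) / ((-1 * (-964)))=1 / 1446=0.00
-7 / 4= -1.75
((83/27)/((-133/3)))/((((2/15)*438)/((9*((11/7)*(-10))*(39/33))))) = 26975/135926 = 0.20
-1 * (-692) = 692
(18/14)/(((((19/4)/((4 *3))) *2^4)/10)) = 270/133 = 2.03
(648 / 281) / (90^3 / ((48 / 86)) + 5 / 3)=486 / 275266195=0.00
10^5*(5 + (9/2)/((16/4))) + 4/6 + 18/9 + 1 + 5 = 1837526/3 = 612508.67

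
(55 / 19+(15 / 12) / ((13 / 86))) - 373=-178747 / 494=-361.84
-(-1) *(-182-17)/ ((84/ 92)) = -4577/ 21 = -217.95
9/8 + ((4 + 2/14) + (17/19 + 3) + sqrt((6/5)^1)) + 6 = sqrt(30)/5 + 16133/1064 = 16.26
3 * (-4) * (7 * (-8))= 672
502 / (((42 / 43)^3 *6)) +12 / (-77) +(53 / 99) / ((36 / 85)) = 222228233 / 2444904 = 90.89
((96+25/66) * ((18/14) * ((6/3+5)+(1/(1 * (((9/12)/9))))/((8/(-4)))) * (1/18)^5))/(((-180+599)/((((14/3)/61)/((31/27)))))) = 6361/609953880096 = 0.00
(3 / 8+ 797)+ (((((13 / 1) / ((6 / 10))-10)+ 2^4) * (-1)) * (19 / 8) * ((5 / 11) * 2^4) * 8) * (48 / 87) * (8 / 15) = -7523459 / 22968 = -327.56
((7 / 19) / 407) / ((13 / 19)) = 0.00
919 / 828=1.11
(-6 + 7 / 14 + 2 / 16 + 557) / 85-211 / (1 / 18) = -3791.51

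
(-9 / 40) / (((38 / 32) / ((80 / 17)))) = -0.89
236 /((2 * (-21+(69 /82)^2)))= -793432 /136443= -5.82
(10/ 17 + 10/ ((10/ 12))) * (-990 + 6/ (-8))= -424041/ 34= -12471.79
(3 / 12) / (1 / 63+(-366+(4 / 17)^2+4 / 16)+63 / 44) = -0.00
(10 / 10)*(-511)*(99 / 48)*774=-6525981 / 8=-815747.62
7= 7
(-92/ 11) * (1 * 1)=-92/ 11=-8.36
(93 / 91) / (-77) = -93 / 7007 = -0.01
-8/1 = -8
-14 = -14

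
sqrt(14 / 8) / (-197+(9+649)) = sqrt(7) / 922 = 0.00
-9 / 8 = -1.12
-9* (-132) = 1188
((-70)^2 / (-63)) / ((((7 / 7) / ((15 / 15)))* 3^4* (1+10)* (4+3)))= -100 / 8019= -0.01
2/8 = 1/4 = 0.25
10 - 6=4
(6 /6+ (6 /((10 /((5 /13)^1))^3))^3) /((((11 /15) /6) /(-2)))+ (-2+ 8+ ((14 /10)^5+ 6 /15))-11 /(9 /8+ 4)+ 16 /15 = -4064090227862241497 /717394382583450000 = -5.67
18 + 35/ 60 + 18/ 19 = 4453/ 228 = 19.53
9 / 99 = 1 / 11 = 0.09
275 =275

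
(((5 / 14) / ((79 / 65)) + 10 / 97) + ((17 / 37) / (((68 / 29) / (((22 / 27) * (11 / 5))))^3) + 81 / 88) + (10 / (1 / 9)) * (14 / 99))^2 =782939097836816107908428379010630729 / 3855678633067470081489380090250000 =203.06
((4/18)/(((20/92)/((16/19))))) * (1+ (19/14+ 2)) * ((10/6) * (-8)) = -179584/3591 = -50.01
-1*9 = -9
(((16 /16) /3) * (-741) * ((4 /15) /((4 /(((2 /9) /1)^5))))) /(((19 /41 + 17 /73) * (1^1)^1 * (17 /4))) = -23656672 /7844954895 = -0.00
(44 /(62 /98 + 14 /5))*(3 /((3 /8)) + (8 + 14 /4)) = 210210 /841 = 249.95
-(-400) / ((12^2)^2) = 25 / 1296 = 0.02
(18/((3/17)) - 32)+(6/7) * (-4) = 66.57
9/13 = 0.69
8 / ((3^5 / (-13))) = -104 / 243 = -0.43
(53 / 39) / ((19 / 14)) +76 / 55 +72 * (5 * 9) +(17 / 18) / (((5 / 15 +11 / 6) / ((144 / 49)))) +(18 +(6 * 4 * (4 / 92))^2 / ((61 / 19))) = 210206859296116 / 64441031655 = 3262.00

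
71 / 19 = 3.74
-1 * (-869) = 869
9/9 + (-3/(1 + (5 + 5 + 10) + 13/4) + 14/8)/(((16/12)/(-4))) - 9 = -4997/388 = -12.88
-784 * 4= -3136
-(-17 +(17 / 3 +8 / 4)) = 28 / 3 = 9.33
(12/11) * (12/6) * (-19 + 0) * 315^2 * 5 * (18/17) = -4072194000/187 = -21776438.50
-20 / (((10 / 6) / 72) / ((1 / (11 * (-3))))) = 288 / 11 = 26.18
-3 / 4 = -0.75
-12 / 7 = -1.71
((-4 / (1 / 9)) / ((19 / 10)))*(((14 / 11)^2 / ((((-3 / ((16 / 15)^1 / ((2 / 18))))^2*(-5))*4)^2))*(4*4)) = -924844032 / 7184375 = -128.73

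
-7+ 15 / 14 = -83 / 14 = -5.93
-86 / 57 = -1.51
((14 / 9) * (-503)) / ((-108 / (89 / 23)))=313369 / 11178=28.03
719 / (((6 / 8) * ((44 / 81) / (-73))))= -1417149 / 11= -128831.73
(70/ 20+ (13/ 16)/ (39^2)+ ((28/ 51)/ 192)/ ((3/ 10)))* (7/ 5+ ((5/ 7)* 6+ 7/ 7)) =335113/ 14280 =23.47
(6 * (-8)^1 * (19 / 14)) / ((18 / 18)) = -456 / 7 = -65.14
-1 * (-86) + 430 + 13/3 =1561/3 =520.33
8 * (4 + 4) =64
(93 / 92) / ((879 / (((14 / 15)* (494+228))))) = 78337 / 101085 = 0.77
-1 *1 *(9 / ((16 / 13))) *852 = -24921 / 4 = -6230.25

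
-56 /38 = -28 /19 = -1.47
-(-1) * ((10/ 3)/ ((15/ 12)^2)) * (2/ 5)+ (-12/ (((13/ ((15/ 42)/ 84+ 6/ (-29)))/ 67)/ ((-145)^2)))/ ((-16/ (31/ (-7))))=72934.50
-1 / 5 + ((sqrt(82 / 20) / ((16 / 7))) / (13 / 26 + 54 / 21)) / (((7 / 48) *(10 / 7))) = -1 / 5 + 147 *sqrt(410) / 2150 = 1.18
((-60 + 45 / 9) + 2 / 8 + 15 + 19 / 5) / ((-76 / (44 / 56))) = 7909 / 21280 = 0.37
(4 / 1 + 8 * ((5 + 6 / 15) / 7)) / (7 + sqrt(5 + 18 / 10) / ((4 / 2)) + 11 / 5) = 32752 / 29029 - 356 * sqrt(170) / 29029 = 0.97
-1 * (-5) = 5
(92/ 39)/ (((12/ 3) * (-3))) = -23/ 117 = -0.20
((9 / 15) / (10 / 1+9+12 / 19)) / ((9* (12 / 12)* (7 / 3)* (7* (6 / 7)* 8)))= 19 / 626640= 0.00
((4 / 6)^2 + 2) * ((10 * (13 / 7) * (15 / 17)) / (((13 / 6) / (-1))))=-2200 / 119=-18.49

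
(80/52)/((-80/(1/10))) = -1/520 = -0.00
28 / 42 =0.67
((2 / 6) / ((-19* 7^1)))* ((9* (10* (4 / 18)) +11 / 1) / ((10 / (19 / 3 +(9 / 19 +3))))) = -17329 / 227430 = -0.08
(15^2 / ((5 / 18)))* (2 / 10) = 162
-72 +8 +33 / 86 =-5471 / 86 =-63.62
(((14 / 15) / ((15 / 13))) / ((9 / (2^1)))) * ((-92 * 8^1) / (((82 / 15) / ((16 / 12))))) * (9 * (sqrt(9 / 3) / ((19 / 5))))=-535808 * sqrt(3) / 7011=-132.37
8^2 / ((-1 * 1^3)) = -64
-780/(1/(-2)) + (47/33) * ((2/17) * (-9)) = 291438/187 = 1558.49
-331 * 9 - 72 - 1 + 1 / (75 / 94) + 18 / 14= -1600967 / 525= -3049.46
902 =902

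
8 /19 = 0.42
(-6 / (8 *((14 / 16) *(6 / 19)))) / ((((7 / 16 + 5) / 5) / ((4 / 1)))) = -9.98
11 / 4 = 2.75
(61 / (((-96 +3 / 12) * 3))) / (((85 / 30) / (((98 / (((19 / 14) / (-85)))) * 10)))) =33476800 / 7277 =4600.36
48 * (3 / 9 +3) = 160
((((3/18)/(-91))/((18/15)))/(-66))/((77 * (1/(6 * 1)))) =5/2774772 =0.00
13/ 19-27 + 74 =906/ 19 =47.68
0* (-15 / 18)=0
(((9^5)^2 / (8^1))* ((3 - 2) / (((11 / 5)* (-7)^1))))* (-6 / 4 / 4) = 52301766015 / 4928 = 10613183.04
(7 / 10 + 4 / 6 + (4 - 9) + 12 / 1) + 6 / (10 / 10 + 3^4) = 8.44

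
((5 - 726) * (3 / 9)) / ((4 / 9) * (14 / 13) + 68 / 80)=-562380 / 3109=-180.89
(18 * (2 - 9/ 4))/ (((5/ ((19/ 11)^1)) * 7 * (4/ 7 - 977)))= 171/ 751850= 0.00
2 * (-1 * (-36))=72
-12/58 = -6/29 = -0.21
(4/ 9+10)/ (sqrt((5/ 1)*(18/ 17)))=47*sqrt(170)/ 135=4.54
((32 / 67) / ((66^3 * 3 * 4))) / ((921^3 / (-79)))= -79 / 5643087282799857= -0.00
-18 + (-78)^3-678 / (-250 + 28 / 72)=-2132230806 / 4493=-474567.28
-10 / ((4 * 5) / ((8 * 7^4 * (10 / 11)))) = -8730.91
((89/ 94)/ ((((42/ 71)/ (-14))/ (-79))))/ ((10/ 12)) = 499201/ 235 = 2124.26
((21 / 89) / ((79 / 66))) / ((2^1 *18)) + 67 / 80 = 474157 / 562480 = 0.84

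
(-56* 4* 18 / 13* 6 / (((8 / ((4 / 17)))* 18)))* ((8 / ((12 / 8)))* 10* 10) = -358400 / 221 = -1621.72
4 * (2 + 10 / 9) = 12.44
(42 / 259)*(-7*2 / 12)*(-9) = 63 / 37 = 1.70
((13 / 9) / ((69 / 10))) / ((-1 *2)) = -65 / 621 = -0.10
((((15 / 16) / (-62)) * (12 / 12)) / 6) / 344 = -5 / 682496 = -0.00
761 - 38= 723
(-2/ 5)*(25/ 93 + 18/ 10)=-1924/ 2325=-0.83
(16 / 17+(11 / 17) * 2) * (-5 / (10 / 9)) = -10.06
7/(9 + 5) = 1/2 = 0.50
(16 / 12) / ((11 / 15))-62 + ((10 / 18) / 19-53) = -212840 / 1881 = -113.15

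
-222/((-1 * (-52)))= -111/26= -4.27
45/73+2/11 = 641/803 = 0.80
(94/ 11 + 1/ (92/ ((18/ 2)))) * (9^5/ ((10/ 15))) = 1549504809/ 2024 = 765565.62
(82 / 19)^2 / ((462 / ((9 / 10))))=5043 / 138985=0.04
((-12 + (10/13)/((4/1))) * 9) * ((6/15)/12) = -921/260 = -3.54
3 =3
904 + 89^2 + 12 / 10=44131 / 5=8826.20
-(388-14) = -374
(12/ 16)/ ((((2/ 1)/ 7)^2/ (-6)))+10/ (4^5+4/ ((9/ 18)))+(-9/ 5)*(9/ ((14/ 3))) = -58.59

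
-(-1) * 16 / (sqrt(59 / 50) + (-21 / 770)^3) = 574992000 / 2090441979271 + 2834497600000 * sqrt(118) / 2090441979271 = 14.73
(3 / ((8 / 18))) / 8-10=-293 / 32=-9.16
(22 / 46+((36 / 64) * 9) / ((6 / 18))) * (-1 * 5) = -28825 / 368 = -78.33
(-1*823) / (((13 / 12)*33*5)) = -4.60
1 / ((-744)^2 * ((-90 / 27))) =-1 / 1845120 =-0.00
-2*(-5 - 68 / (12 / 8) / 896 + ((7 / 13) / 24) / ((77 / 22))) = 10.09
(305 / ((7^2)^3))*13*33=130845 / 117649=1.11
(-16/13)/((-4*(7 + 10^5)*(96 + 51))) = 4/191113377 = 0.00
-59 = -59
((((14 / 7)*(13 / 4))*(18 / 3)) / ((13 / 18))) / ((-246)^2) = 3 / 3362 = 0.00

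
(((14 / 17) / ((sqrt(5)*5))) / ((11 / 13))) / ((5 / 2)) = 364*sqrt(5) / 23375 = 0.03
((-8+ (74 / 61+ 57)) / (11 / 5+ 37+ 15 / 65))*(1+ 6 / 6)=398190 / 156343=2.55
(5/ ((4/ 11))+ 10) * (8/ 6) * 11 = 1045/ 3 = 348.33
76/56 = 19/14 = 1.36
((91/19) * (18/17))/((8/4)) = 819/323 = 2.54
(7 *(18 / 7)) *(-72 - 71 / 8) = -5823 / 4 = -1455.75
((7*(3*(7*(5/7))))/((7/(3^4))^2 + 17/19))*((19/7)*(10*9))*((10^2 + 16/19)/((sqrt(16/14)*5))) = 8061074235*sqrt(14)/56234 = 536361.95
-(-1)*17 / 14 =17 / 14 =1.21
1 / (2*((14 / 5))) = 5 / 28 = 0.18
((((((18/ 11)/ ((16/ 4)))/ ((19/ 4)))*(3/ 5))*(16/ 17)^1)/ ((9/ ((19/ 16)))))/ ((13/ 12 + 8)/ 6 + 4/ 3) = 432/ 191675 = 0.00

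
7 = 7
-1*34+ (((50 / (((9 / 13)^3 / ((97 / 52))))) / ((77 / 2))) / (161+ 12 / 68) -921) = -29375250815 / 30760884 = -954.95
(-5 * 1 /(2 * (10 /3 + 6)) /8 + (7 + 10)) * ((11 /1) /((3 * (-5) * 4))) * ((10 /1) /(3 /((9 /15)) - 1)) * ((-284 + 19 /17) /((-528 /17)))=-1740629 /24576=-70.83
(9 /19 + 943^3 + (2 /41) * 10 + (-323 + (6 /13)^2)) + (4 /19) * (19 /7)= 772782207119567 /921557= 838561485.75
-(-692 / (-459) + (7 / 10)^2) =-91691 / 45900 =-2.00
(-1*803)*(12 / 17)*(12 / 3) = -38544 / 17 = -2267.29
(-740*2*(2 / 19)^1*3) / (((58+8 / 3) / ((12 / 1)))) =-159840 / 1729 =-92.45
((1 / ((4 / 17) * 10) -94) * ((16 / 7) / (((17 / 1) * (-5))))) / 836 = 197 / 65450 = 0.00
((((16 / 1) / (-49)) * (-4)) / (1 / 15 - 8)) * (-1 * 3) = 2880 / 5831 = 0.49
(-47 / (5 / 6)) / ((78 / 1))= -47 / 65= -0.72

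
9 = 9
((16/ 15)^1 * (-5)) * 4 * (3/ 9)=-64/ 9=-7.11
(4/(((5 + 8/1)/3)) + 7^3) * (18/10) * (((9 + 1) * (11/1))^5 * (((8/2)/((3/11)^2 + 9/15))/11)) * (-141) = -9854219484450000/13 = -758016883419230.77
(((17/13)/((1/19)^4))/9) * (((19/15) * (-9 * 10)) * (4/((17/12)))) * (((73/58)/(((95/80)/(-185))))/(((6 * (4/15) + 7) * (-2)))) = -1126390467200/16211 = -69483095.87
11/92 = 0.12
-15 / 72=-5 / 24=-0.21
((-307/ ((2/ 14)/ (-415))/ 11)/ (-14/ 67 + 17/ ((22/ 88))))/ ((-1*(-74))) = 59752945/ 3697188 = 16.16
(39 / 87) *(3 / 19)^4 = 1053 / 3779309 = 0.00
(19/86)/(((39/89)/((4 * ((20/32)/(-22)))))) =-8455/147576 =-0.06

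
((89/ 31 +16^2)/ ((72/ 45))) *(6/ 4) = 120375/ 496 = 242.69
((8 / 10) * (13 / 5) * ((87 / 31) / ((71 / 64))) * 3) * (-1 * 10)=-1737216 / 11005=-157.86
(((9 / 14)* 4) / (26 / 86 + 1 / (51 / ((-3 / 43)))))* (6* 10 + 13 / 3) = 549.67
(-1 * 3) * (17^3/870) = -16.94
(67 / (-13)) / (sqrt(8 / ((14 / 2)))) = -4.82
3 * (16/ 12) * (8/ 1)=32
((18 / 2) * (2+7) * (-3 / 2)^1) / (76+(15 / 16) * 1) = -1944 / 1231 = -1.58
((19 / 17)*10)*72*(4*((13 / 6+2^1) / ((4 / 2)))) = 114000 / 17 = 6705.88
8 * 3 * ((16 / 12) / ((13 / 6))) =192 / 13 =14.77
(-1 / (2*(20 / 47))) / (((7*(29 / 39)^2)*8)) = -0.04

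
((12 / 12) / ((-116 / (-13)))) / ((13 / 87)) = 0.75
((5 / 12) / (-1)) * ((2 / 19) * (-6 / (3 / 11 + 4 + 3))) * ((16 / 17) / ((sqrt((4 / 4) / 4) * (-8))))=-11 / 1292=-0.01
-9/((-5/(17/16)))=153/80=1.91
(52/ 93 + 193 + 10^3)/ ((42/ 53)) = 1506.16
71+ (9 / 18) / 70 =9941 / 140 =71.01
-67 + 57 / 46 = -3025 / 46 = -65.76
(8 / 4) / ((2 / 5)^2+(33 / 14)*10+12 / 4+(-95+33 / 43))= -0.03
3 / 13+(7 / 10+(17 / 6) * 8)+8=12323 / 390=31.60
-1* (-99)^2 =-9801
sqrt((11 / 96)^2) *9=1.03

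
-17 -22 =-39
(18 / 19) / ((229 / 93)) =1674 / 4351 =0.38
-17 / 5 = -3.40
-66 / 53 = -1.25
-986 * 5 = -4930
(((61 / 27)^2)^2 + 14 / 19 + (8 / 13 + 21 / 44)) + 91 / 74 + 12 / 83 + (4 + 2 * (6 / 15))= 3020392948316327 / 88685885599740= 34.06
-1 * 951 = -951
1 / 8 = 0.12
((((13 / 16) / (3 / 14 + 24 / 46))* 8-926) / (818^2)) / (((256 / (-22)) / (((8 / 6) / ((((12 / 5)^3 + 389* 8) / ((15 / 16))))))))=1494411875 / 31724840600813568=0.00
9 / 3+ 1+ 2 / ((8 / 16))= 8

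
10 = 10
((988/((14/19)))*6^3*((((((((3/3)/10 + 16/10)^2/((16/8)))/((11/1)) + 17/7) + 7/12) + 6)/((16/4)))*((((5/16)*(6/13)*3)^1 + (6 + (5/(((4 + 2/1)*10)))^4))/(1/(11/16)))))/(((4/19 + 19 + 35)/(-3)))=-102535094912269/632832000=-162025.77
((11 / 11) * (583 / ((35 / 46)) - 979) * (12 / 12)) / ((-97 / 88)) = 655336 / 3395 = 193.03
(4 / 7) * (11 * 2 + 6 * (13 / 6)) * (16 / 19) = 320 / 19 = 16.84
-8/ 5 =-1.60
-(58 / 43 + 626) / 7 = -26976 / 301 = -89.62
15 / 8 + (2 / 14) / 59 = 6203 / 3304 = 1.88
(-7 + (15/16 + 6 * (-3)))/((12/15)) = -1925/64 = -30.08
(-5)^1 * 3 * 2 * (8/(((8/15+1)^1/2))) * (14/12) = -8400/23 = -365.22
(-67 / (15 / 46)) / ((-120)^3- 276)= 1541 / 12962070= 0.00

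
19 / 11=1.73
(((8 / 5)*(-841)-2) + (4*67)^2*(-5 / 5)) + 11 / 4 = -1463377 / 20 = -73168.85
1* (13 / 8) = 13 / 8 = 1.62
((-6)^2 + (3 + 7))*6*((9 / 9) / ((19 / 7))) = 1932 / 19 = 101.68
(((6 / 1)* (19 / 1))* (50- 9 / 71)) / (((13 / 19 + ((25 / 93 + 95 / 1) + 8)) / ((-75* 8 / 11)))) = -2983.28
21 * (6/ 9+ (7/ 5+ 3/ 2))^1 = 749/ 10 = 74.90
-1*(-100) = 100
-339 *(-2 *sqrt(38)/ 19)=678 *sqrt(38)/ 19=219.97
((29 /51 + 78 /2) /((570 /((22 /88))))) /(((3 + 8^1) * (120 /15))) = 1009 /5116320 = 0.00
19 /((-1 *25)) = -19 /25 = -0.76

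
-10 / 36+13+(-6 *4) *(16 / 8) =-635 / 18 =-35.28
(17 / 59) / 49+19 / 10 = 55099 / 28910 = 1.91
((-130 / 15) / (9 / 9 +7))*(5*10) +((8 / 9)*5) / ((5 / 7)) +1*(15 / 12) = -1681 / 36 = -46.69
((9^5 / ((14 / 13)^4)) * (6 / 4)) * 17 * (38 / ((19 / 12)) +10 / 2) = 2494331265231 / 76832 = 32464744.71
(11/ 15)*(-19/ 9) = -209/ 135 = -1.55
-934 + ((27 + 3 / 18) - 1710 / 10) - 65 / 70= -22654 / 21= -1078.76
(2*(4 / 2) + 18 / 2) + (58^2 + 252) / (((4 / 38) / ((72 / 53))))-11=2473450 / 53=46668.87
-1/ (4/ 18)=-9/ 2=-4.50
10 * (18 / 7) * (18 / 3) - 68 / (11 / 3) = 10452 / 77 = 135.74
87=87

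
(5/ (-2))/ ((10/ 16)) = -4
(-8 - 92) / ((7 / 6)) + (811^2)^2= 3028178396287 / 7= 432596913755.29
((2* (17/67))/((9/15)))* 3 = 170/67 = 2.54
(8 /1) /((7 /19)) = 152 /7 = 21.71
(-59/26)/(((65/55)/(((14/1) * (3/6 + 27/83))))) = -622391/28054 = -22.19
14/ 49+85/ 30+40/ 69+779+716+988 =800717/ 322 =2486.70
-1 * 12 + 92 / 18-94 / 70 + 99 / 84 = -8887 / 1260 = -7.05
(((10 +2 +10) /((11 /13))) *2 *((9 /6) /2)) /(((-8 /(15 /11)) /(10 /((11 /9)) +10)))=-14625 /121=-120.87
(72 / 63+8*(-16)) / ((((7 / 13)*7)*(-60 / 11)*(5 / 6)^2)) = 380952 / 42875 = 8.89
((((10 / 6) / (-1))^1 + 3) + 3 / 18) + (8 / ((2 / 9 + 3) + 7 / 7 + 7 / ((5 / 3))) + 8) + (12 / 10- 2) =36573 / 3790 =9.65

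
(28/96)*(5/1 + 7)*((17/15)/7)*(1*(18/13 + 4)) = 119/39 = 3.05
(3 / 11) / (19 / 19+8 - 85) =-3 / 836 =-0.00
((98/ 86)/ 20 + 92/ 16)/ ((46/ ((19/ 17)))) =47443/ 336260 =0.14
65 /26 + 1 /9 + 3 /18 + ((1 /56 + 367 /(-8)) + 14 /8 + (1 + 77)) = 9241 /252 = 36.67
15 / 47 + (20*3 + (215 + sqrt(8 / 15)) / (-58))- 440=-1045115 / 2726- sqrt(30) / 435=-383.40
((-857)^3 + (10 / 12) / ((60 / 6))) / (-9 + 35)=-581005655 / 24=-24208568.96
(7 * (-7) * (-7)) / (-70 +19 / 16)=-5488 / 1101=-4.98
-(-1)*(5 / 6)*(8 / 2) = 10 / 3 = 3.33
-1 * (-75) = 75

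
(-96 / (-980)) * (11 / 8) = 33 / 245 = 0.13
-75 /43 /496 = -75 /21328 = -0.00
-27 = -27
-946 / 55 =-17.20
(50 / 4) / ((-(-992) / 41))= 1025 / 1984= 0.52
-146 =-146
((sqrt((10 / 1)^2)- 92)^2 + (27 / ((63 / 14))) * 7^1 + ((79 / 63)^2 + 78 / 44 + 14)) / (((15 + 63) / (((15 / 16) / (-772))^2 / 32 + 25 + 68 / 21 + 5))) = 2018494932889333430377 / 698300288482148352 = 2890.58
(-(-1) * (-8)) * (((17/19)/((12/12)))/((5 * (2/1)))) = -68/95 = -0.72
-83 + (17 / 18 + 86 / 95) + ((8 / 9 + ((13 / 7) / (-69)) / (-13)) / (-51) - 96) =-177.17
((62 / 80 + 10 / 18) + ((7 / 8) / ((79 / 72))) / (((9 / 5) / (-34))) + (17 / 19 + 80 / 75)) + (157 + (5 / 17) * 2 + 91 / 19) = 1383488251 / 9186120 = 150.61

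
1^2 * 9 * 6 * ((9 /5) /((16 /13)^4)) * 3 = 127.08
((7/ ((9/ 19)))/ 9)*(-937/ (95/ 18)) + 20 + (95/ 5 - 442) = -31253/ 45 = -694.51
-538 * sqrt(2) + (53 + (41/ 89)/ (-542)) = 2556573/ 48238-538 * sqrt(2) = -707.85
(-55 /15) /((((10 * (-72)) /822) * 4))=1507 /1440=1.05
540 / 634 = 270 / 317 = 0.85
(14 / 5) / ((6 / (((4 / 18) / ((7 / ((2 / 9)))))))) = 4 / 1215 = 0.00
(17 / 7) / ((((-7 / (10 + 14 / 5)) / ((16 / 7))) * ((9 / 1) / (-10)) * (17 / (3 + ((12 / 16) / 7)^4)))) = 4917464 / 2470629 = 1.99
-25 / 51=-0.49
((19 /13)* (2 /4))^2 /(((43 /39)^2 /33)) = 107217 /7396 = 14.50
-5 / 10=-1 / 2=-0.50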